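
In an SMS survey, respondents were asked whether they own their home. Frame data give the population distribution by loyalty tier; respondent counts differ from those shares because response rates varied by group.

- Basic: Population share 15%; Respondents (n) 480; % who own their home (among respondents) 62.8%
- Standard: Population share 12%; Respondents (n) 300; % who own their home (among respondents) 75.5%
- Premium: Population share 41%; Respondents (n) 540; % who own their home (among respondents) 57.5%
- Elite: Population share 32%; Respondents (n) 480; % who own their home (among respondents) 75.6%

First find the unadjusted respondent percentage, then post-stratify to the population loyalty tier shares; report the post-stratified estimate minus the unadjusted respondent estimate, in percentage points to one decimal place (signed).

-0.5 percentage points

Unadjusted (pooled respondent) estimate weights by respondent counts:
  (480/1800)×62.8 + (300/1800)×75.5 + (540/1800)×57.5 + (480/1800)×75.6 = 66.74%
Post-stratifying to population shares instead:
  0.15×62.8 + 0.12×75.5 + 0.41×57.5 + 0.32×75.6 = 66.247%
Difference = 66.247 − 66.74 = -0.493 pp.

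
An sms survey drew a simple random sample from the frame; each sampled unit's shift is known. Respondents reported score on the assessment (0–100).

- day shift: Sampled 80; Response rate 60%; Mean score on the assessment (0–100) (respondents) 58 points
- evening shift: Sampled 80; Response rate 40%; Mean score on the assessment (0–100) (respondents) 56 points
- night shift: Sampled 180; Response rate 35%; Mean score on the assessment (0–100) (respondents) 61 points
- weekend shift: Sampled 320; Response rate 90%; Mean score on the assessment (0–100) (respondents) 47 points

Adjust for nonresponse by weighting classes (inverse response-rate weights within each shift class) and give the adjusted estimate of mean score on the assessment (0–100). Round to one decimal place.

53.2

With weight = n_sampled/n_responded per class, the weighted class total is n_sampled:
  day shift: 80 × 58 = 4640
  evening shift: 80 × 56 = 4480
  night shift: 180 × 61 = 10,980
  weekend shift: 320 × 47 = 15,040
Adjusted estimate = 35,140 / 660 = 53.2424 → 53.2.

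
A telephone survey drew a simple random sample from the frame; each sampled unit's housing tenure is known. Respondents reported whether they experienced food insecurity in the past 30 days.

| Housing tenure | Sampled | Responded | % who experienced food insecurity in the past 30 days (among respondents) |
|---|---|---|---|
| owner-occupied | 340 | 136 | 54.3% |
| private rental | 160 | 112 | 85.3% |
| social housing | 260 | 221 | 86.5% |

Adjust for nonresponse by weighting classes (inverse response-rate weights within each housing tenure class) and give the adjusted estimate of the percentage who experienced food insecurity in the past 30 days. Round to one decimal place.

Class response rates: owner-occupied 136/340 = 40%, private rental 112/160 = 70%, social housing 221/260 = 85%.
Each respondent's weight = sampled/responded in their class; summing within a class gives n_sampled, so:
  owner-occupied: 340 × 54.3 = 18,462
  private rental: 160 × 85.3 = 13,648
  social housing: 260 × 86.5 = 22,490
Adjusted estimate = 54,600 / 760 = 71.8421 → 71.8%.

71.8%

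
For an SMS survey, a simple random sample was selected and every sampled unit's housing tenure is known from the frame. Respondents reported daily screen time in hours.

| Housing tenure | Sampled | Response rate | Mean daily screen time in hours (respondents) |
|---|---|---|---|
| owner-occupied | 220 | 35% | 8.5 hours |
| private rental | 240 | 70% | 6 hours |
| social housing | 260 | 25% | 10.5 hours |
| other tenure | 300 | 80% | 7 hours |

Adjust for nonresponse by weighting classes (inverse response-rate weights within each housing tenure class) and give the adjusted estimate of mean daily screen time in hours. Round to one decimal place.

8.0

Inverse-response-rate weighting restores each class to its sampled count, so class totals weight by n_sampled:
  owner-occupied: 220 × 8.5 = 1870
  private rental: 240 × 6 = 1440
  social housing: 260 × 10.5 = 2730
  other tenure: 300 × 7 = 2100
Adjusted estimate = 8140 / 1,020 = 7.98039 → 8.0.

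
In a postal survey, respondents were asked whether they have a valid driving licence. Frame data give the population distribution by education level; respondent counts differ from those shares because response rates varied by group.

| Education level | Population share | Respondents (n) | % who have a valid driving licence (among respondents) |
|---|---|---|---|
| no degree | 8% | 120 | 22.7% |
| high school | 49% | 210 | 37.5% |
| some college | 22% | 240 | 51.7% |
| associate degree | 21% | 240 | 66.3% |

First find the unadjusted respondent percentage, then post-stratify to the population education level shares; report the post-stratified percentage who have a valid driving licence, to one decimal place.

45.5%

Unadjusted (pooled respondent) estimate weights by respondent counts:
  (120/810)×22.7 + (210/810)×37.5 + (240/810)×51.7 + (240/810)×66.3 = 48.0481%
Post-stratified estimate weights by population shares:
  0.08×22.7 + 0.49×37.5 + 0.22×51.7 + 0.21×66.3 = 45.488%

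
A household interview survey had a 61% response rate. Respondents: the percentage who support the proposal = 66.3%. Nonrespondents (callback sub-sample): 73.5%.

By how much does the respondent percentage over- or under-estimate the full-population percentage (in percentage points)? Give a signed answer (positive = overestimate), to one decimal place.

Nonresponse fraction = 1 − 0.61 = 0.39.
Bias = (nonresponse fraction) × (respondent percentage − nonrespondent percentage)
     = 0.39 × (66.3 − 73.5) = 0.39 × -7.2 = -2.808.

-2.8 percentage points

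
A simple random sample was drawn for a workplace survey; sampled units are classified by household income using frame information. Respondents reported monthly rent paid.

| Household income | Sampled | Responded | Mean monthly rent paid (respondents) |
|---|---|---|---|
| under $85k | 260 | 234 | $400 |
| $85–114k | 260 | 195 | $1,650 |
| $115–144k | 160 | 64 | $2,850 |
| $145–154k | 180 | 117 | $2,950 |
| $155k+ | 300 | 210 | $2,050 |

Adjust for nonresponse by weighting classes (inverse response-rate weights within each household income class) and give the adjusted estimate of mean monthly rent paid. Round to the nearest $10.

Class response rates: under $85k 234/260 = 90%, $85–114k 195/260 = 75%, $115–144k 64/160 = 40%, $145–154k 117/180 = 65%, $155k+ 210/300 = 70%.
Inverse-response-rate weighting restores each class to its sampled count, so class totals weight by n_sampled:
  under $85k: 260 × 400 = 104,000
  $85–114k: 260 × 1650 = 429,000
  $115–144k: 160 × 2850 = 456,000
  $145–154k: 180 × 2950 = 531,000
  $155k+: 300 × 2050 = 615,000
Adjusted estimate = 2,135,000 / 1,160 = 1840.52 → $1,840.

$1,840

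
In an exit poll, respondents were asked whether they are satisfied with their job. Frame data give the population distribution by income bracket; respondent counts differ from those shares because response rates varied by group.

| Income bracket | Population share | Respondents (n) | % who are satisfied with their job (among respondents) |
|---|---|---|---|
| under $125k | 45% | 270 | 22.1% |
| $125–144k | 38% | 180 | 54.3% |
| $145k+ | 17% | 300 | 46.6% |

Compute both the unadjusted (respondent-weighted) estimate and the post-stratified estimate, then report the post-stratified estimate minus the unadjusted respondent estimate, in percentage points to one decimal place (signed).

-1.1 percentage points

Naive respondent-only estimate (weights = respondent counts):
  (270/750)×22.1 + (180/750)×54.3 + (300/750)×46.6 = 39.628%
Post-stratifying to population shares instead:
  0.45×22.1 + 0.38×54.3 + 0.17×46.6 = 38.501%
Difference = 38.501 − 39.628 = -1.127 pp.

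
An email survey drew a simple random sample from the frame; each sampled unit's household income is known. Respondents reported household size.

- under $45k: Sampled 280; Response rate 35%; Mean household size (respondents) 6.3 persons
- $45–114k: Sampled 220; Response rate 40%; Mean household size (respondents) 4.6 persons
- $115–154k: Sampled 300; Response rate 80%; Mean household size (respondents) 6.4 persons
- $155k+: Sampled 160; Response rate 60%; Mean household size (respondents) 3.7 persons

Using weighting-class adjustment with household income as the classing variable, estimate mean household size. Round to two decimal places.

5.51

Inverse-response-rate weighting restores each class to its sampled count, so class totals weight by n_sampled:
  under $45k: 280 × 6.3 = 1764
  $45–114k: 220 × 4.6 = 1012
  $115–154k: 300 × 6.4 = 1920
  $155k+: 160 × 3.7 = 592
Adjusted estimate = 5288 / 960 = 5.50833 → 5.51.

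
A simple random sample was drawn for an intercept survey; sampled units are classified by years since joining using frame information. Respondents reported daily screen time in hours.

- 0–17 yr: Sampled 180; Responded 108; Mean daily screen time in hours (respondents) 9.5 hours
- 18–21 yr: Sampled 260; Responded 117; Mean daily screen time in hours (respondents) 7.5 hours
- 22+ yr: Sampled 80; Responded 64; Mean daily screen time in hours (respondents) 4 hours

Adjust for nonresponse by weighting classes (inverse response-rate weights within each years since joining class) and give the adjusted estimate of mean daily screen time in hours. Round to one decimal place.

Response rates by class: 0–17 yr 108/180 = 60%, 18–21 yr 117/260 = 45%, 22+ yr 64/80 = 80%.
Inverse-response-rate weighting restores each class to its sampled count, so class totals weight by n_sampled:
  0–17 yr: 180 × 9.5 = 1710
  18–21 yr: 260 × 7.5 = 1950
  22+ yr: 80 × 4 = 320
Adjusted estimate = 3980 / 520 = 7.65385 → 7.7.

7.7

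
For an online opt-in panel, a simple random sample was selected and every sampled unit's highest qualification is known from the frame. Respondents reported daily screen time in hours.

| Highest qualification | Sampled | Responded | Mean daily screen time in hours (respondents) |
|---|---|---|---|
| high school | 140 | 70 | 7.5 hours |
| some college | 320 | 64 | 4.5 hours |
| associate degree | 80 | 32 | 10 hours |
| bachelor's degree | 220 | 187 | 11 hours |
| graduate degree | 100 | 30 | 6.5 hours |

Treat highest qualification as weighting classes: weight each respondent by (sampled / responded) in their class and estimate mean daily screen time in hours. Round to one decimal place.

7.4

Response rates by class: high school 70/140 = 50%, some college 64/320 = 20%, associate degree 32/80 = 40%, bachelor's degree 187/220 = 85%, graduate degree 30/100 = 30%.
Weighting each respondent by the inverse class response rate inflates each class back to its sampled size, so the class weight is n_sampled:
  high school: 140 × 7.5 = 1050
  some college: 320 × 4.5 = 1440
  associate degree: 80 × 10 = 800
  bachelor's degree: 220 × 11 = 2420
  graduate degree: 100 × 6.5 = 650
Adjusted estimate = 6360 / 860 = 7.39535 → 7.4.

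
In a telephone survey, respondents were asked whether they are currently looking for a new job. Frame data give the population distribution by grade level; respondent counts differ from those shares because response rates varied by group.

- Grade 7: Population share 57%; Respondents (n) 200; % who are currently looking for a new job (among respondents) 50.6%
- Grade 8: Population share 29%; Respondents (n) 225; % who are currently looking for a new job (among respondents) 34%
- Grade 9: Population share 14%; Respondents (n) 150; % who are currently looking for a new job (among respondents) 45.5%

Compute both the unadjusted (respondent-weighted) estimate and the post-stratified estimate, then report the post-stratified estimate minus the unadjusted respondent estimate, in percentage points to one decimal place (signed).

+2.3 percentage points

Without adjustment, the pooled respondent share is:
  (200/575)×50.6 + (225/575)×34 + (150/575)×45.5 = 42.7739%
Post-stratifying to population shares instead:
  0.57×50.6 + 0.29×34 + 0.14×45.5 = 45.072%
Difference = 45.072 − 42.7739 = 2.2981 pp.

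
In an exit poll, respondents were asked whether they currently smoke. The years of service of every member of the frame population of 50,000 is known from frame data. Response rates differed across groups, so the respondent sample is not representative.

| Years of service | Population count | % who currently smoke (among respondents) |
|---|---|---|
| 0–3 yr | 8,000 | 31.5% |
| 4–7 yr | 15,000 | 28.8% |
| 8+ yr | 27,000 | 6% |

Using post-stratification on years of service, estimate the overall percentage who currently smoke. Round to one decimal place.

Post-stratification weights by population share, not respondent share:
  0–3 yr: (8,000/50,000) × 31.5 = 5.04
  4–7 yr: (15,000/50,000) × 28.8 = 8.64
  8+ yr: (27,000/50,000) × 6 = 3.24
Post-stratified estimate = 16.92 → 16.9%.

16.9%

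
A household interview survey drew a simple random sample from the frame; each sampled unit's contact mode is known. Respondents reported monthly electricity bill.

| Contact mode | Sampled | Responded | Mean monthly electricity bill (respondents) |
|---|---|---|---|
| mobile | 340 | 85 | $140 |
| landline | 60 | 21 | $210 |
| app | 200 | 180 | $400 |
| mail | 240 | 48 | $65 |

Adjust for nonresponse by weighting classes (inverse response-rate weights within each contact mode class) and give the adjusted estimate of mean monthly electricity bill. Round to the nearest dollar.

$185

Class response rates: mobile 85/340 = 25%, landline 21/60 = 35%, app 180/200 = 90%, mail 48/240 = 20%.
Inverse-response-rate weighting restores each class to its sampled count, so class totals weight by n_sampled:
  mobile: 340 × 140 = 47,600
  landline: 60 × 210 = 12,600
  app: 200 × 400 = 80,000
  mail: 240 × 65 = 15,600
Adjusted estimate = 155,800 / 840 = 185.476 → $185.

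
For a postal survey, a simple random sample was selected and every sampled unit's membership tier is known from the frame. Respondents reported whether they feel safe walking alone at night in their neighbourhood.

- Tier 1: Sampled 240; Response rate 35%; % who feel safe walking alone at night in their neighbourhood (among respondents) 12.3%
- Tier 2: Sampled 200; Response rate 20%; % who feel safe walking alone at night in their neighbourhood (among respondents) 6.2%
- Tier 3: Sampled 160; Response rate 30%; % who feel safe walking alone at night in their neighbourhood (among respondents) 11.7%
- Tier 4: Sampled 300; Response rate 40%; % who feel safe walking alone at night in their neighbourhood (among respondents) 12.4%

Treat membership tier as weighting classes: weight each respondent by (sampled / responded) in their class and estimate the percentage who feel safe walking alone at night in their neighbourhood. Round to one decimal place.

Weighting each respondent by the inverse class response rate inflates each class back to its sampled size, so the class weight is n_sampled:
  Tier 1: 240 × 12.3 = 2952
  Tier 2: 200 × 6.2 = 1240
  Tier 3: 160 × 11.7 = 1872
  Tier 4: 300 × 12.4 = 3720
Adjusted estimate = 9784 / 900 = 10.8711 → 10.9%.

10.9%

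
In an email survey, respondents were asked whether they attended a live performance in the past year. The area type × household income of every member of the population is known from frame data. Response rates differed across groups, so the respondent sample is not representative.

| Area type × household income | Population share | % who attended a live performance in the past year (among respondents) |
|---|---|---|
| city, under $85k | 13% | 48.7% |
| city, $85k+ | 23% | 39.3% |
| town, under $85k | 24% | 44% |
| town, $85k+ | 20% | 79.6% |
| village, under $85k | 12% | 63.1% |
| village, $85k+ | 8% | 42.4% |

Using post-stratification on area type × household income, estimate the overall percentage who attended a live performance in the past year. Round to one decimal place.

52.8%

Post-stratification weights by population share, not respondent share:
  city, under $85k: 0.13 × 48.7 = 6.331
  city, $85k+: 0.23 × 39.3 = 9.039
  town, under $85k: 0.24 × 44 = 10.56
  town, $85k+: 0.2 × 79.6 = 15.92
  village, under $85k: 0.12 × 63.1 = 7.572
  village, $85k+: 0.08 × 42.4 = 3.392
Post-stratified estimate = 52.814 → 52.8%.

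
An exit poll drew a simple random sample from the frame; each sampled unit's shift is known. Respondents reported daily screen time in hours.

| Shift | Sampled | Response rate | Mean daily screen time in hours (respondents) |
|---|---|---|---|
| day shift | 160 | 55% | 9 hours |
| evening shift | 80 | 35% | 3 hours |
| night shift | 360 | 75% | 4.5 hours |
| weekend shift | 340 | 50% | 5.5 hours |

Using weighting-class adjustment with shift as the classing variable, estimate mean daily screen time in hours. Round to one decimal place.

5.5

With weight = n_sampled/n_responded per class, the weighted class total is n_sampled:
  day shift: 160 × 9 = 1440
  evening shift: 80 × 3 = 240
  night shift: 360 × 4.5 = 1620
  weekend shift: 340 × 5.5 = 1870
Adjusted estimate = 5170 / 940 = 5.5 → 5.5.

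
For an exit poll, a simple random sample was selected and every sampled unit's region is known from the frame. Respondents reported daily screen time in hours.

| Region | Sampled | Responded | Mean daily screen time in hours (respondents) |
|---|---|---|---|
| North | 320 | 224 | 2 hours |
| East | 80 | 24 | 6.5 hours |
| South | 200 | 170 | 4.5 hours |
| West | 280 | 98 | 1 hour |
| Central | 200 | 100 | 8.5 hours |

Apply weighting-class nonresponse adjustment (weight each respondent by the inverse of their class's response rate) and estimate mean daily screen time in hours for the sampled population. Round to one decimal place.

3.7

Response rates by class: North 224/320 = 70%, East 24/80 = 30%, South 170/200 = 85%, West 98/280 = 35%, Central 100/200 = 50%.
Weighting each respondent by the inverse class response rate inflates each class back to its sampled size, so the class weight is n_sampled:
  North: 320 × 2 = 640
  East: 80 × 6.5 = 520
  South: 200 × 4.5 = 900
  West: 280 × 1 = 280
  Central: 200 × 8.5 = 1700
Adjusted estimate = 4040 / 1,080 = 3.74074 → 3.7.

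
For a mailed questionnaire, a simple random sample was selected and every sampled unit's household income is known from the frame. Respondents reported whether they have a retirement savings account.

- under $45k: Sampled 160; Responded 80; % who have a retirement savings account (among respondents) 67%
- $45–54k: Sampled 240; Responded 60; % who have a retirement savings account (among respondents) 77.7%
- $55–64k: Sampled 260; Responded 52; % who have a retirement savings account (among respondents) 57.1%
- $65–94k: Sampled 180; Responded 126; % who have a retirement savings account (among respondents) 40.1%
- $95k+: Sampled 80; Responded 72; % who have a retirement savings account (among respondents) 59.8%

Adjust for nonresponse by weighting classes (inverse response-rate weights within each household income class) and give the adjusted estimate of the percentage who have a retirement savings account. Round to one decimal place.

Response rates by class: under $45k 80/160 = 50%, $45–54k 60/240 = 25%, $55–64k 52/260 = 20%, $65–94k 126/180 = 70%, $95k+ 72/80 = 90%.
With weight = n_sampled/n_responded per class, the weighted class total is n_sampled:
  under $45k: 160 × 67 = 10,720
  $45–54k: 240 × 77.7 = 18,648
  $55–64k: 260 × 57.1 = 14,846
  $65–94k: 180 × 40.1 = 7218
  $95k+: 80 × 59.8 = 4784
Adjusted estimate = 56,216 / 920 = 61.1043 → 61.1%.

61.1%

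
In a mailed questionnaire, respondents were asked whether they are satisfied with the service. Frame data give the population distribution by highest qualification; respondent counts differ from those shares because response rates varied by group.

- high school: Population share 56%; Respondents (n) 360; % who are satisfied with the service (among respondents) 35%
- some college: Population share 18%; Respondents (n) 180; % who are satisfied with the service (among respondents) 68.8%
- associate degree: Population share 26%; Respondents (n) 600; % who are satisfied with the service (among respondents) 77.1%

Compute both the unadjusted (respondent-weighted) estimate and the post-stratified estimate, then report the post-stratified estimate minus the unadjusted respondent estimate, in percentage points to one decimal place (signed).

Unadjusted (pooled respondent) estimate weights by respondent counts:
  (360/1140)×35 + (180/1140)×68.8 + (600/1140)×77.1 = 62.4947%
Reweighting by population highest qualification shares:
  0.56×35 + 0.18×68.8 + 0.26×77.1 = 52.03%
Difference = 52.03 − 62.4947 = -10.4647 pp.

-10.5 percentage points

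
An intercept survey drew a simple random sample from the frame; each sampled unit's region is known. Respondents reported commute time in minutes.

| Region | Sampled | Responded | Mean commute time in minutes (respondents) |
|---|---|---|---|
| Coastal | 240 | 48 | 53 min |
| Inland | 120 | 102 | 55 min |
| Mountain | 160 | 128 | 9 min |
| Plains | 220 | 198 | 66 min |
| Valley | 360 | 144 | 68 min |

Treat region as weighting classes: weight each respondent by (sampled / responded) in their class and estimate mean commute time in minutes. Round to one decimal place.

54.3

Response rates by class: Coastal 48/240 = 20%, Inland 102/120 = 85%, Mountain 128/160 = 80%, Plains 198/220 = 90%, Valley 144/360 = 40%.
With weight = n_sampled/n_responded per class, the weighted class total is n_sampled:
  Coastal: 240 × 53 = 12,720
  Inland: 120 × 55 = 6600
  Mountain: 160 × 9 = 1440
  Plains: 220 × 66 = 14,520
  Valley: 360 × 68 = 24,480
Adjusted estimate = 59,760 / 1,100 = 54.3273 → 54.3.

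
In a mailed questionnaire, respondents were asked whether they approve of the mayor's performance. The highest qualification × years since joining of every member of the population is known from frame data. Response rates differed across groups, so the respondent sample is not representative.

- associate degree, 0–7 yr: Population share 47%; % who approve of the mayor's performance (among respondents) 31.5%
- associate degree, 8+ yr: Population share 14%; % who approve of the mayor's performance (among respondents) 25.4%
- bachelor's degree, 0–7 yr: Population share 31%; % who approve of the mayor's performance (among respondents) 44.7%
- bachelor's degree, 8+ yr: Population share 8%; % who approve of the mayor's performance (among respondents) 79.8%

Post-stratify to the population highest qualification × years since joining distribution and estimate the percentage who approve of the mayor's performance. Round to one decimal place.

38.6%

Post-stratification weights by population share, not respondent share:
  associate degree, 0–7 yr: 0.47 × 31.5 = 14.805
  associate degree, 8+ yr: 0.14 × 25.4 = 3.556
  bachelor's degree, 0–7 yr: 0.31 × 44.7 = 13.857
  bachelor's degree, 8+ yr: 0.08 × 79.8 = 6.384
Post-stratified estimate = 38.602 → 38.6%.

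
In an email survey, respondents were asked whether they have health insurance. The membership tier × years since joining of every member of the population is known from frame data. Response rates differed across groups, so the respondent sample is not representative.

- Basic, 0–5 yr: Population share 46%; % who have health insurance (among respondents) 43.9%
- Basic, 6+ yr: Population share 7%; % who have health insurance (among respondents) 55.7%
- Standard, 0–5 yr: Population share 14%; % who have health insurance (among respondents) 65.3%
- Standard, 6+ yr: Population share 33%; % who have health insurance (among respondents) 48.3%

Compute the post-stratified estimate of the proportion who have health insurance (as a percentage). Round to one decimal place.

49.2%

Weight each group's respondent value by its population share:
  Basic, 0–5 yr: 0.46 × 43.9 = 20.194
  Basic, 6+ yr: 0.07 × 55.7 = 3.899
  Standard, 0–5 yr: 0.14 × 65.3 = 9.142
  Standard, 6+ yr: 0.33 × 48.3 = 15.939
Post-stratified estimate = 49.174 → 49.2%.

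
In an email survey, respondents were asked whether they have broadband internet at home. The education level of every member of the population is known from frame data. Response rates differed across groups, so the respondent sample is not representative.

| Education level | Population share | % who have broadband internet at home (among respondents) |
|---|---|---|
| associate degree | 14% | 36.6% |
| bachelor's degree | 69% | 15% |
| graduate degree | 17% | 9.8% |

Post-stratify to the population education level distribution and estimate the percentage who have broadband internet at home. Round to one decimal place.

17.1%

Each cell contributes population-share × respondent value:
  associate degree: 0.14 × 36.6 = 5.124
  bachelor's degree: 0.69 × 15 = 10.35
  graduate degree: 0.17 × 9.8 = 1.666
Post-stratified estimate = 17.14 → 17.1%.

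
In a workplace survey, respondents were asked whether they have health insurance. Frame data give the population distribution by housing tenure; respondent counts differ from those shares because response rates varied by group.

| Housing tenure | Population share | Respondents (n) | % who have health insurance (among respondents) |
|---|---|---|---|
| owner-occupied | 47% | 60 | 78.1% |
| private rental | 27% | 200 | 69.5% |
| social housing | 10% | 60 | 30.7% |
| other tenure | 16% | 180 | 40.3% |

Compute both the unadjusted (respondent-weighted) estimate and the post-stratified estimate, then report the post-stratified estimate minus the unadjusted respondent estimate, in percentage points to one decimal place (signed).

Unadjusted (pooled respondent) estimate weights by respondent counts:
  (60/500)×78.1 + (200/500)×69.5 + (60/500)×30.7 + (180/500)×40.3 = 55.364%
Reweighting by population housing tenure shares:
  0.47×78.1 + 0.27×69.5 + 0.1×30.7 + 0.16×40.3 = 64.99%
Difference = 64.99 − 55.364 = 9.626 pp.

+9.6 percentage points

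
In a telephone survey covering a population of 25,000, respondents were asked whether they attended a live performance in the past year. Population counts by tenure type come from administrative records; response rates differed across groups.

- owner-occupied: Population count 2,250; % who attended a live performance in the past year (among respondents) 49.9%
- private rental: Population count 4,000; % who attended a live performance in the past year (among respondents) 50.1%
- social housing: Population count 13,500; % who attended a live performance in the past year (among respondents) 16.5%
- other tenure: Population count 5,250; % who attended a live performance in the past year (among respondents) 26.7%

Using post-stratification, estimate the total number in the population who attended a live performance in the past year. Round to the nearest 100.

6,800

Each cell contributes its population count × the respondent rate:
  owner-occupied: 2,250 × 49.9% = 1122.75
  private rental: 4,000 × 50.1% = 2004
  social housing: 13,500 × 16.5% = 2227.5
  other tenure: 5,250 × 26.7% = 1401.75
Estimated total = 6756 → 6,800.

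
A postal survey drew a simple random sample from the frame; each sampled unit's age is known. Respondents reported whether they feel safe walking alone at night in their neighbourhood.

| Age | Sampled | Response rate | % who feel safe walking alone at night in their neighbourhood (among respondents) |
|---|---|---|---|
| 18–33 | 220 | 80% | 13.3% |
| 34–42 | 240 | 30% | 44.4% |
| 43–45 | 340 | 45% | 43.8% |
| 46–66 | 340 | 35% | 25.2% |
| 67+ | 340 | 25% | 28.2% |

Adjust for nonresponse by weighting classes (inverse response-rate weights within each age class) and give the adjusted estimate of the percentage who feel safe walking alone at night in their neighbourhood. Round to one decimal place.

31.5%

Weighting each respondent by the inverse class response rate inflates each class back to its sampled size, so the class weight is n_sampled:
  18–33: 220 × 13.3 = 2926
  34–42: 240 × 44.4 = 10,656
  43–45: 340 × 43.8 = 14892
  46–66: 340 × 25.2 = 8568
  67+: 340 × 28.2 = 9588
Adjusted estimate = 46,630 / 1,480 = 31.5068 → 31.5%.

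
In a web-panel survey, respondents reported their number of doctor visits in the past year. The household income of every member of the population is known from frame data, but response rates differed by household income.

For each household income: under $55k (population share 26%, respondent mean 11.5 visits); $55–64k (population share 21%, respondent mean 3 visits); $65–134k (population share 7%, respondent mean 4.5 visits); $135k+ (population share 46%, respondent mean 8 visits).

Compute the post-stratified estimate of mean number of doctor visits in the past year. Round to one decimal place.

7.6

Reweight to the known household income distribution:
  under $55k: 0.26 × 11.5 = 2.99
  $55–64k: 0.21 × 3 = 0.63
  $65–134k: 0.07 × 4.5 = 0.315
  $135k+: 0.46 × 8 = 3.68
Post-stratified estimate = 7.615 → 7.6.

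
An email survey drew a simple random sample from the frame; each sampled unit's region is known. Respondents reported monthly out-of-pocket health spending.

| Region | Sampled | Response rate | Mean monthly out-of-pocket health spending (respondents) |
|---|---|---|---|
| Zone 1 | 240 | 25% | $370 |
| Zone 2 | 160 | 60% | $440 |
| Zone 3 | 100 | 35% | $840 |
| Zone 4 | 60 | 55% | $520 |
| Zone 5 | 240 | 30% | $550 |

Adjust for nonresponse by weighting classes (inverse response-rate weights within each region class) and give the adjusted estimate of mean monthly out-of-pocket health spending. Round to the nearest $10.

With weight = n_sampled/n_responded per class, the weighted class total is n_sampled:
  Zone 1: 240 × 370 = 88,800
  Zone 2: 160 × 440 = 70,400
  Zone 3: 100 × 840 = 84,000
  Zone 4: 60 × 520 = 31,200
  Zone 5: 240 × 550 = 132,000
Adjusted estimate = 406,400 / 800 = 508 → $510.

$510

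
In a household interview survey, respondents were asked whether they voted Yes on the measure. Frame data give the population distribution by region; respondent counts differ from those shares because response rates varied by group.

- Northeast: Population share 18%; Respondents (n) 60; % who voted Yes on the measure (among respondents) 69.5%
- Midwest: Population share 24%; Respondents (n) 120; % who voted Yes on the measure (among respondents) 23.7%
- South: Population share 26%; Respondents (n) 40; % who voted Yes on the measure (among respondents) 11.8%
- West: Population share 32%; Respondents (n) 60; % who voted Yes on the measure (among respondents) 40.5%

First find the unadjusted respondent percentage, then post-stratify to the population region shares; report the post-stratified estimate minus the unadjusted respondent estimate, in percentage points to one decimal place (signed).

-1.2 percentage points

Unadjusted (pooled respondent) estimate weights by respondent counts:
  (60/280)×69.5 + (120/280)×23.7 + (40/280)×11.8 + (60/280)×40.5 = 35.4143%
Post-stratified estimate weights by population shares:
  0.18×69.5 + 0.24×23.7 + 0.26×11.8 + 0.32×40.5 = 34.226%
Difference = 34.226 − 35.4143 = -1.1883 pp.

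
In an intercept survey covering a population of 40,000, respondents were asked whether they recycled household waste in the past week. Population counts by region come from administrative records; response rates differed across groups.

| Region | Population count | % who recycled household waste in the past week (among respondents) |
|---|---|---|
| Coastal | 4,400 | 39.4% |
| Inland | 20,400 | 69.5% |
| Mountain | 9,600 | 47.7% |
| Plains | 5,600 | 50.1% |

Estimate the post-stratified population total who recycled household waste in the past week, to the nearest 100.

Estimated count per cell = population count × respondent percentage:
  Coastal: 4,400 × 39.4% = 1733.6
  Inland: 20,400 × 69.5% = 14,178
  Mountain: 9,600 × 47.7% = 4579.2
  Plains: 5,600 × 50.1% = 2805.6
Estimated total = 23296.4 → 23,300.

23,300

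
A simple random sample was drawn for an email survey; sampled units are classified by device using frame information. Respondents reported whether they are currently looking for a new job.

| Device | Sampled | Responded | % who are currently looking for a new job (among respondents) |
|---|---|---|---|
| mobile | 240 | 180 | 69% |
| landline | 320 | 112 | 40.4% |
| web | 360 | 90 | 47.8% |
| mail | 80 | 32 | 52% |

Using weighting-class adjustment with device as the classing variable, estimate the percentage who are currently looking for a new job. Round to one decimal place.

50.9%

Response rates by class: mobile 180/240 = 75%, landline 112/320 = 35%, web 90/360 = 25%, mail 32/80 = 40%.
With weight = n_sampled/n_responded per class, the weighted class total is n_sampled:
  mobile: 240 × 69 = 16,560
  landline: 320 × 40.4 = 12,928
  web: 360 × 47.8 = 17,208
  mail: 80 × 52 = 4160
Adjusted estimate = 50,856 / 1,000 = 50.856 → 50.9%.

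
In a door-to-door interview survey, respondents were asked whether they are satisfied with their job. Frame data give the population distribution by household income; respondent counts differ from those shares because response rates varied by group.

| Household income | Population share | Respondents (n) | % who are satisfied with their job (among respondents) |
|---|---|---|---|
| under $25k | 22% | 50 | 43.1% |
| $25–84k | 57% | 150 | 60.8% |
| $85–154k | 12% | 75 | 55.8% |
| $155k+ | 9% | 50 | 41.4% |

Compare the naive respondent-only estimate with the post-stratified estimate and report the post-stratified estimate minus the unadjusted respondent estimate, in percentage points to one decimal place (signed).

Naive respondent-only estimate (weights = respondent counts):
  (50/325)×43.1 + (150/325)×60.8 + (75/325)×55.8 + (50/325)×41.4 = 53.9385%
Reweighting by population household income shares:
  0.22×43.1 + 0.57×60.8 + 0.12×55.8 + 0.09×41.4 = 54.56%
Difference = 54.56 − 53.9385 = 0.6215 pp.

+0.6 percentage points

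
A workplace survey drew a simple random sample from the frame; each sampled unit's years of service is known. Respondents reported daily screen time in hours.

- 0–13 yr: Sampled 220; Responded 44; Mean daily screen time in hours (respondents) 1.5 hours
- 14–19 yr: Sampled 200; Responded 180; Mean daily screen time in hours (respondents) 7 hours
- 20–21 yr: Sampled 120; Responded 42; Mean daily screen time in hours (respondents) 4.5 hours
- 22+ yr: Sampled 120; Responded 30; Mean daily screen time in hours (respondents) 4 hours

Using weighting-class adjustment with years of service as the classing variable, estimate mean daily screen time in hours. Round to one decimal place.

4.2

Class response rates: 0–13 yr 44/220 = 20%, 14–19 yr 180/200 = 90%, 20–21 yr 42/120 = 35%, 22+ yr 30/120 = 25%.
Inverse-response-rate weighting restores each class to its sampled count, so class totals weight by n_sampled:
  0–13 yr: 220 × 1.5 = 330
  14–19 yr: 200 × 7 = 1400
  20–21 yr: 120 × 4.5 = 540
  22+ yr: 120 × 4 = 480
Adjusted estimate = 2750 / 660 = 4.16667 → 4.2.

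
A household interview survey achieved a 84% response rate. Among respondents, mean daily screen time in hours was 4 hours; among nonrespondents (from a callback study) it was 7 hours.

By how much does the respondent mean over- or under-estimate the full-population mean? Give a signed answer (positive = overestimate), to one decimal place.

Nonresponse fraction = 1 − 0.84 = 0.16.
Bias = (nonresponse fraction) × (respondent mean − nonrespondent mean)
     = 0.16 × (4 − 7) = 0.16 × -3 = -0.48.

-0.5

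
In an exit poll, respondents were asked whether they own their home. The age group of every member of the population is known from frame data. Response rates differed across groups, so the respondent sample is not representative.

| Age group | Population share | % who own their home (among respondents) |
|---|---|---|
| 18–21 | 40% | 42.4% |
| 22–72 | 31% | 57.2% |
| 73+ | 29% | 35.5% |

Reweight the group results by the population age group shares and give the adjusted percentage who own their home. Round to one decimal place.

45.0%

Each cell contributes population-share × respondent value:
  18–21: 0.4 × 42.4 = 16.96
  22–72: 0.31 × 57.2 = 17.732
  73+: 0.29 × 35.5 = 10.295
Post-stratified estimate = 44.987 → 45.0%.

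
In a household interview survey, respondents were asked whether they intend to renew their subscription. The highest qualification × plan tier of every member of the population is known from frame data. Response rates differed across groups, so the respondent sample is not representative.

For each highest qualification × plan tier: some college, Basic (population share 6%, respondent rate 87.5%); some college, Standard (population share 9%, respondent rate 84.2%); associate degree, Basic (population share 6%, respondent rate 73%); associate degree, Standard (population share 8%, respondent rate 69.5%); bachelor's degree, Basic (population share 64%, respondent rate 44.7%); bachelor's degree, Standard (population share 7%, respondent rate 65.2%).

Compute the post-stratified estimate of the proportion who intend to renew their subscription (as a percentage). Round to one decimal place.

Post-stratification weights by population share, not respondent share:
  some college, Basic: 0.06 × 87.5 = 5.25
  some college, Standard: 0.09 × 84.2 = 7.578
  associate degree, Basic: 0.06 × 73 = 4.38
  associate degree, Standard: 0.08 × 69.5 = 5.56
  bachelor's degree, Basic: 0.64 × 44.7 = 28.608
  bachelor's degree, Standard: 0.07 × 65.2 = 4.564
Post-stratified estimate = 55.94 → 55.9%.

55.9%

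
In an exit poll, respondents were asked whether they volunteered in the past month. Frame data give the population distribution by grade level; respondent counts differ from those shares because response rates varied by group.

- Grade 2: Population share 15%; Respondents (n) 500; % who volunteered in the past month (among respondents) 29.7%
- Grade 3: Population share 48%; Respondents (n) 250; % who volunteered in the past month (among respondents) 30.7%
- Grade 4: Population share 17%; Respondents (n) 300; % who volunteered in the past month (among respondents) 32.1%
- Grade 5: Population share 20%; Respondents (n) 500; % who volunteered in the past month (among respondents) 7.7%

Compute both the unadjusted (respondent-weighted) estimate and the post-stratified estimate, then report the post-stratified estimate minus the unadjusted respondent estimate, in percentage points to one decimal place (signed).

+3.0 percentage points

Without adjustment, the pooled respondent share is:
  (500/1550)×29.7 + (250/1550)×30.7 + (300/1550)×32.1 + (500/1550)×7.7 = 23.229%
Reweighting by population grade level shares:
  0.15×29.7 + 0.48×30.7 + 0.17×32.1 + 0.2×7.7 = 26.188%
Difference = 26.188 − 23.229 = 2.959 pp.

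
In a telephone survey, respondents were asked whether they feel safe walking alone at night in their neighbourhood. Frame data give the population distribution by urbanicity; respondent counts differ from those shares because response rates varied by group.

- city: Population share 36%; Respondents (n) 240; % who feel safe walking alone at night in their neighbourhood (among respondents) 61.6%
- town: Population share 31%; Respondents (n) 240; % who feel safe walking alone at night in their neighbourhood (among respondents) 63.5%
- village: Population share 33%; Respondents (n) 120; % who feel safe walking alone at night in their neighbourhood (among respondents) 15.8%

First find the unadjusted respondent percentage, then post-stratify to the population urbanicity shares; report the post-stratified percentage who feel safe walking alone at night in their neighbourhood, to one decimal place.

Without adjustment, the pooled respondent share is:
  (240/600)×61.6 + (240/600)×63.5 + (120/600)×15.8 = 53.2%
Reweighting by population urbanicity shares:
  0.36×61.6 + 0.31×63.5 + 0.33×15.8 = 47.075%

47.1%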